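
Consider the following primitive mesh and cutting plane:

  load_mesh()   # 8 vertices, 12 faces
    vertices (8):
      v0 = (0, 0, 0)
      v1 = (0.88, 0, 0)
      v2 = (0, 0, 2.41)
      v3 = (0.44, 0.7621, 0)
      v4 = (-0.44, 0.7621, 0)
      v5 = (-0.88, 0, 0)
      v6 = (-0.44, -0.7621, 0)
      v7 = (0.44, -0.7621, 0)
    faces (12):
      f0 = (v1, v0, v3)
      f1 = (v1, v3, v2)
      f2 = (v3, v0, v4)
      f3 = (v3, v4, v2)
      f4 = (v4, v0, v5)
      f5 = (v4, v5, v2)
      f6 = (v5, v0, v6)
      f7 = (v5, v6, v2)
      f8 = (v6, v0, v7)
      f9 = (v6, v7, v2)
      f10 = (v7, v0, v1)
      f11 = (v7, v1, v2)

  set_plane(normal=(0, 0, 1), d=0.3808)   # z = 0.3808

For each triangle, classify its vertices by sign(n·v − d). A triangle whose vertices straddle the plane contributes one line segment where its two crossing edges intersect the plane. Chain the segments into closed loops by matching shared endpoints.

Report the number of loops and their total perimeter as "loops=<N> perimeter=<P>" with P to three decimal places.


Straddling triangles (6 of 12):
  (v1,v3,v2) [--+] → (0.370476, 0.641682, 0.3808)–(0.740953, 0, 0.3808)  len=0.7410
  (v3,v4,v2) [--+] → (-0.370476, 0.641682, 0.3808)–(0.370476, 0.641682, 0.3808)  len=0.7410
  (v4,v5,v2) [--+] → (-0.740953, 0, 0.3808)–(-0.370476, 0.641682, 0.3808)  len=0.7410
  (v5,v6,v2) [--+] → (-0.370476, -0.641682, 0.3808)–(-0.740953, 0, 0.3808)  len=0.7410
  (v6,v7,v2) [--+] → (0.370476, -0.641682, 0.3808)–(-0.370476, -0.641682, 0.3808)  len=0.7410
  (v7,v1,v2) [--+] → (0.740953, 0, 0.3808)–(0.370476, -0.641682, 0.3808)  len=0.7410

Chained into 1 loop(s):
  loop 1: 6 segments, perimeter = 4.4457
Total perimeter = 4.446

loops=1 perimeter=4.446


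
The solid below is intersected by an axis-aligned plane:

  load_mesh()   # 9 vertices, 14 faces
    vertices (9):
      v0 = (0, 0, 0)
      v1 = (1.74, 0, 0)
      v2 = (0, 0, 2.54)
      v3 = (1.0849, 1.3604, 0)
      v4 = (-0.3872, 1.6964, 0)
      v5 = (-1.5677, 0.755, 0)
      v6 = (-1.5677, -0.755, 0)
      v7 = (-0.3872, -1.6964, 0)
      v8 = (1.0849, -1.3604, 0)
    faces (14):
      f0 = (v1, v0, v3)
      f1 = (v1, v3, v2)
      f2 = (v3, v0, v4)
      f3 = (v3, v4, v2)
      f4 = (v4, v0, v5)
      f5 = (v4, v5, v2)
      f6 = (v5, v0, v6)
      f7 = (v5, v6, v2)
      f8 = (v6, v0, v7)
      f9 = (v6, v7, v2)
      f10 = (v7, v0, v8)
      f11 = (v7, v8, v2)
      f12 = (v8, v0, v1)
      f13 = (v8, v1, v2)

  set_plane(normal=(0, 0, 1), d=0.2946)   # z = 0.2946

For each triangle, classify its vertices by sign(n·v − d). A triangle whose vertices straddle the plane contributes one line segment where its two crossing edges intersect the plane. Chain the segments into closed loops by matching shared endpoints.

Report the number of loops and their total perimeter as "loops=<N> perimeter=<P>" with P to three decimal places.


Straddling triangles (7 of 14):
  (v1,v3,v2) [--+] → (0.959069, 1.20262, 0.2946)–(1.53819, 0, 0.2946)  len=1.3348
  (v3,v4,v2) [--+] → (-0.342291, 1.49964, 0.2946)–(0.959069, 1.20262, 0.2946)  len=1.3348
  (v4,v5,v2) [--+] → (-1.38587, 0.667432, 0.2946)–(-0.342291, 1.49964, 0.2946)  len=1.3348
  (v5,v6,v2) [--+] → (-1.38587, -0.667432, 0.2946)–(-1.38587, 0.667432, 0.2946)  len=1.3349
  (v6,v7,v2) [--+] → (-0.342291, -1.49964, 0.2946)–(-1.38587, -0.667432, 0.2946)  len=1.3348
  (v7,v8,v2) [--+] → (0.959069, -1.20262, 0.2946)–(-0.342291, -1.49964, 0.2946)  len=1.3348
  (v8,v1,v2) [--+] → (1.53819, 0, 0.2946)–(0.959069, -1.20262, 0.2946)  len=1.3348

Chained into 1 loop(s):
  loop 1: 7 segments, perimeter = 9.3437
Total perimeter = 9.344

loops=1 perimeter=9.344


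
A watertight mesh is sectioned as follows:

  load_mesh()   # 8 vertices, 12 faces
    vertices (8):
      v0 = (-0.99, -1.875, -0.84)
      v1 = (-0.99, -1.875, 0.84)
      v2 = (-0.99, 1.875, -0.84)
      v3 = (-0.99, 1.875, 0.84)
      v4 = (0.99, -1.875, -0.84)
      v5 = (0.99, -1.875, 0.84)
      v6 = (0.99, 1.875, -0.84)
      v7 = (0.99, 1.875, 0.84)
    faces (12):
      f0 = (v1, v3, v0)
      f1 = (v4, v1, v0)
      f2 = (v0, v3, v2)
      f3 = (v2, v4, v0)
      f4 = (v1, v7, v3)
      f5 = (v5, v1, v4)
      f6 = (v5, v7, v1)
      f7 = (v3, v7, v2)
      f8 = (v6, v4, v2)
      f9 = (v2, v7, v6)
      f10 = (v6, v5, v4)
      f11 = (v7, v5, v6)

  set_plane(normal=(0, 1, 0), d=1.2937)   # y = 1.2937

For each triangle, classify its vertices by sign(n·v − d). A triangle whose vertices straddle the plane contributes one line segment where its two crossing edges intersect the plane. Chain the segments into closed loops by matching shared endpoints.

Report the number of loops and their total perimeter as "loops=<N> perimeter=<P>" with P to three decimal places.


loops=1 perimeter=7.320

Straddling triangles (8 of 12):
  (v1,v3,v0) [-+-] → (-0.99, 1.2937, 0.84)–(-0.99, 1.2937, 0.579578)  len=0.2604
  (v0,v3,v2) [-++] → (-0.99, 1.2937, 0.579578)–(-0.99, 1.2937, -0.84)  len=1.4196
  (v2,v4,v0) [+--] → (-0.683074, 1.2937, -0.84)–(-0.99, 1.2937, -0.84)  len=0.3069
  (v1,v7,v3) [-++] → (0.683074, 1.2937, 0.84)–(-0.99, 1.2937, 0.84)  len=1.6731
  (v5,v7,v1) [-+-] → (0.99, 1.2937, 0.84)–(0.683074, 1.2937, 0.84)  len=0.3069
  (v6,v4,v2) [+-+] → (0.99, 1.2937, -0.84)–(-0.683074, 1.2937, -0.84)  len=1.6731
  (v6,v5,v4) [+--] → (0.99, 1.2937, -0.579578)–(0.99, 1.2937, -0.84)  len=0.2604
  (v7,v5,v6) [+-+] → (0.99, 1.2937, 0.84)–(0.99, 1.2937, -0.579578)  len=1.4196

Chained into 1 loop(s):
  loop 1: 8 segments, perimeter = 7.3200
Total perimeter = 7.320


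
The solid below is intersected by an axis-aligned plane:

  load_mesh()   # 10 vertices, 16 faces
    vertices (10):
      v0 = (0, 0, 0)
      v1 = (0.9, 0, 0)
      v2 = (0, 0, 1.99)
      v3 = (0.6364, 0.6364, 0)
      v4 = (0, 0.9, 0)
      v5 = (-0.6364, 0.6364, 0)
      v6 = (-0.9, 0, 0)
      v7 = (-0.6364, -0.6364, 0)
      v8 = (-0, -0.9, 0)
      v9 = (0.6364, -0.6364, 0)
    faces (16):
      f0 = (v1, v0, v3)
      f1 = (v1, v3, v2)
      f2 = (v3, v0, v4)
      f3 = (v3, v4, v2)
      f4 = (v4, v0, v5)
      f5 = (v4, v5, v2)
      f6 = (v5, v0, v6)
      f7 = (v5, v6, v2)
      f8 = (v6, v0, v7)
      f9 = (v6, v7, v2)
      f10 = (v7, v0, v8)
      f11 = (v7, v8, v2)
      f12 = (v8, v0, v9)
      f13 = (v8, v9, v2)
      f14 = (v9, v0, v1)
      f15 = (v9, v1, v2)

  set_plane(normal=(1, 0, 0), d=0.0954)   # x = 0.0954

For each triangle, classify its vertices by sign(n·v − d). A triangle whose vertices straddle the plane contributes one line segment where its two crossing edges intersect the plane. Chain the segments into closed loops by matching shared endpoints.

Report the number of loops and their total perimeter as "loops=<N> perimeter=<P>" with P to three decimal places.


loops=1 perimeter=5.693

Straddling triangles (8 of 16):
  (v1,v0,v3) [+-+] → (0.0954, 0, 0)–(0.0954, 0.0954, 0)  len=0.0954
  (v1,v3,v2) [++-] → (0.0954, 0.0954, 1.69169)–(0.0954, 0, 1.77906)  len=0.1294
  (v3,v0,v4) [+--] → (0.0954, 0.0954, 0)–(0.0954, 0.860485, 0)  len=0.7651
  (v3,v4,v2) [+--] → (0.0954, 0.860485, 0)–(0.0954, 0.0954, 1.69169)  len=1.8567
  (v8,v0,v9) [--+] → (0.0954, -0.0954, 0)–(0.0954, -0.860485, 0)  len=0.7651
  (v8,v9,v2) [-+-] → (0.0954, -0.860485, 0)–(0.0954, -0.0954, 1.69169)  len=1.8567
  (v9,v0,v1) [+-+] → (0.0954, -0.0954, 0)–(0.0954, 0, 0)  len=0.0954
  (v9,v1,v2) [++-] → (0.0954, 0, 1.77906)–(0.0954, -0.0954, 1.69169)  len=0.1294

Chained into 1 loop(s):
  loop 1: 8 segments, perimeter = 5.6930
Total perimeter = 5.693


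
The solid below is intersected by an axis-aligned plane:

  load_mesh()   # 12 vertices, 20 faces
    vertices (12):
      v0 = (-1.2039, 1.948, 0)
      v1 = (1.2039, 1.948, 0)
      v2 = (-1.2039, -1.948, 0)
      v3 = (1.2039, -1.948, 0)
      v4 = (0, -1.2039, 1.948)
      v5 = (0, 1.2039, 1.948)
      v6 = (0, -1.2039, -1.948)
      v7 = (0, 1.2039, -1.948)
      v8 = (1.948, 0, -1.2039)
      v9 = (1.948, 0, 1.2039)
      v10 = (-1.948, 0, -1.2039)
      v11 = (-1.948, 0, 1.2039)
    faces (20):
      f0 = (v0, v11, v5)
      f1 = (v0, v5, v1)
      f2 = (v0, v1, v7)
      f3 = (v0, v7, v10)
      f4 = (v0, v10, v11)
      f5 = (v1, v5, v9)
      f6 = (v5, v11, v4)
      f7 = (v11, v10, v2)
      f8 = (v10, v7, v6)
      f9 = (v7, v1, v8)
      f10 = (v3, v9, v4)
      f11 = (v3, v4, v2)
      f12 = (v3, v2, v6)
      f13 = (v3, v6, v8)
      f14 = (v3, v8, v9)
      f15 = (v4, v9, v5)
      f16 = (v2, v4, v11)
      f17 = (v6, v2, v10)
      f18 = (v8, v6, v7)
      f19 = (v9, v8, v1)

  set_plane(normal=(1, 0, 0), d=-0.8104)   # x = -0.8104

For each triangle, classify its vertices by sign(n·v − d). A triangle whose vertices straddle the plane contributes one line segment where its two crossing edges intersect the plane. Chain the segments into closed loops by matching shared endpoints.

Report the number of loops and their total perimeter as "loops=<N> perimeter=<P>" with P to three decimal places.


Straddling triangles (10 of 20):
  (v0,v11,v5) [--+] → (-0.8104, 0.703058, 1.63844)–(-0.8104, 1.70479, 0.636712)  len=1.4167
  (v0,v5,v1) [-++] → (-0.8104, 1.70479, 0.636712)–(-0.8104, 1.948, 0)  len=0.6816
  (v0,v1,v7) [-++] → (-0.8104, 1.948, 0)–(-0.8104, 1.70479, -0.636712)  len=0.6816
  (v0,v7,v10) [-+-] → (-0.8104, 1.70479, -0.636712)–(-0.8104, 0.703058, -1.63844)  len=1.4167
  (v5,v11,v4) [+-+] → (-0.8104, 0.703058, 1.63844)–(-0.8104, -0.703058, 1.63844)  len=1.4061
  (v10,v7,v6) [-++] → (-0.8104, 0.703058, -1.63844)–(-0.8104, -0.703058, -1.63844)  len=1.4061
  (v3,v4,v2) [++-] → (-0.8104, -1.70479, 0.636712)–(-0.8104, -1.948, 0)  len=0.6816
  (v3,v2,v6) [+-+] → (-0.8104, -1.948, 0)–(-0.8104, -1.70479, -0.636712)  len=0.6816
  (v2,v4,v11) [-+-] → (-0.8104, -1.70479, 0.636712)–(-0.8104, -0.703058, 1.63844)  len=1.4167
  (v6,v2,v10) [+--] → (-0.8104, -1.70479, -0.636712)–(-0.8104, -0.703058, -1.63844)  len=1.4167

Chained into 1 loop(s):
  loop 1: 10 segments, perimeter = 11.2052
Total perimeter = 11.205

loops=1 perimeter=11.205


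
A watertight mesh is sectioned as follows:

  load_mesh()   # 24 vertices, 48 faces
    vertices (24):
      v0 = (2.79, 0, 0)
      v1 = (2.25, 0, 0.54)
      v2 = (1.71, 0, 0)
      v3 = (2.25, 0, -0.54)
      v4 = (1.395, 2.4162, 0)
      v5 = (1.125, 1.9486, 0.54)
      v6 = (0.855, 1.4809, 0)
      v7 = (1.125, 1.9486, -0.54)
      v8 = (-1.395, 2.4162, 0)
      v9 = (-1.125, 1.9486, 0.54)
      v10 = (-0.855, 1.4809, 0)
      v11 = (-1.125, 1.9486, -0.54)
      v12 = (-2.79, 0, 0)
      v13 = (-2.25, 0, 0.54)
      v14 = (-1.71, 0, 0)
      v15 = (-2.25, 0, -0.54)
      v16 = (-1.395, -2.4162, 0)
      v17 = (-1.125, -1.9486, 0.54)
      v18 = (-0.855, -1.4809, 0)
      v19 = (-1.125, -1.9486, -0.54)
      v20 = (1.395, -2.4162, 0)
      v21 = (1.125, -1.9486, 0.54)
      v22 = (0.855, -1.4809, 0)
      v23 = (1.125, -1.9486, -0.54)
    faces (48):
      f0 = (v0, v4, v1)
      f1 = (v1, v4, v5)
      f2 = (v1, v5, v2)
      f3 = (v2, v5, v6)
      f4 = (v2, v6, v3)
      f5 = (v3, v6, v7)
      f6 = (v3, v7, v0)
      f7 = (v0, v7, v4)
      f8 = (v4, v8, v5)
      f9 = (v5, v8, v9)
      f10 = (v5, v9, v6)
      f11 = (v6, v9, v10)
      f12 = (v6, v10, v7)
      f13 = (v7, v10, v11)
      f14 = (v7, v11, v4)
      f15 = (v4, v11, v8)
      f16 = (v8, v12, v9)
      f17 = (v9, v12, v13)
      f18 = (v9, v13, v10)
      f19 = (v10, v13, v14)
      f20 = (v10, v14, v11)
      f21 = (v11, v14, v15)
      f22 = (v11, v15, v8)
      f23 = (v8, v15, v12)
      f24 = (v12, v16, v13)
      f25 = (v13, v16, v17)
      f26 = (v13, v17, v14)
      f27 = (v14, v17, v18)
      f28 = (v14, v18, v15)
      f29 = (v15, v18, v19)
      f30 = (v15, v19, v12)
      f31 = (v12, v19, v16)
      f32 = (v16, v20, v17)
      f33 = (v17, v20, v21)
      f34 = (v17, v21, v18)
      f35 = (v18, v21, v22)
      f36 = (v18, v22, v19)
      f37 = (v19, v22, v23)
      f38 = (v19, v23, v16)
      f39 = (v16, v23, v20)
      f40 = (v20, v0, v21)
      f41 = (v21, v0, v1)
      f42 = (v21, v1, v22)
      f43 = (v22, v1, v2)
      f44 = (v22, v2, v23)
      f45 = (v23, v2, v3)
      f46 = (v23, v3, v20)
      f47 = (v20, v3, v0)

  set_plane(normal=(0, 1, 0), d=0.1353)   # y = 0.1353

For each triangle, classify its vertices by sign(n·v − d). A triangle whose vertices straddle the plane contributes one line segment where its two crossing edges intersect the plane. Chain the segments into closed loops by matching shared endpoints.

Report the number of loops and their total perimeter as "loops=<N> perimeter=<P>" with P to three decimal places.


loops=2 perimeter=6.109

Straddling triangles (16 of 48):
  (v0,v4,v1) [-+-] → (2.71188, 0.1353, 0)–(2.20212, 0.1353, 0.509762)  len=0.7209
  (v1,v4,v5) [-++] → (2.20212, 0.1353, 0.509762)–(2.17189, 0.1353, 0.54)  len=0.0428
  (v1,v5,v2) [-+-] → (2.17189, 0.1353, 0.54)–(1.66938, 0.1353, 0.0374946)  len=0.7106
  (v2,v5,v6) [-++] → (1.66938, 0.1353, 0.0374946)–(1.63188, 0.1353, 0)  len=0.0530
  (v2,v6,v3) [-+-] → (1.63188, 0.1353, 0)–(2.12255, 0.1353, -0.490664)  len=0.6939
  (v3,v6,v7) [-++] → (2.12255, 0.1353, -0.490664)–(2.17189, 0.1353, -0.54)  len=0.0698
  (v3,v7,v0) [-+-] → (2.17189, 0.1353, -0.54)–(2.67439, 0.1353, -0.0374946)  len=0.7106
  (v0,v7,v4) [-++] → (2.67439, 0.1353, -0.0374946)–(2.71188, 0.1353, 0)  len=0.0530
  (v8,v12,v9) [+-+] → (-2.71188, 0.1353, 0)–(-2.67439, 0.1353, 0.0374946)  len=0.0530
  (v9,v12,v13) [+--] → (-2.67439, 0.1353, 0.0374946)–(-2.17189, 0.1353, 0.54)  len=0.7106
  (v9,v13,v10) [+-+] → (-2.17189, 0.1353, 0.54)–(-2.12255, 0.1353, 0.490664)  len=0.0698
  (v10,v13,v14) [+--] → (-2.12255, 0.1353, 0.490664)–(-1.63188, 0.1353, 0)  len=0.6939
  (v10,v14,v11) [+-+] → (-1.63188, 0.1353, 0)–(-1.66938, 0.1353, -0.0374946)  len=0.0530
  (v11,v14,v15) [+--] → (-1.66938, 0.1353, -0.0374946)–(-2.17189, 0.1353, -0.54)  len=0.7106
  (v11,v15,v8) [+-+] → (-2.17189, 0.1353, -0.54)–(-2.20212, 0.1353, -0.509762)  len=0.0428
  (v8,v15,v12) [+--] → (-2.20212, 0.1353, -0.509762)–(-2.71188, 0.1353, 0)  len=0.7209

Chained into 2 loop(s):
  loop 1: 8 segments, perimeter = 3.0547
  loop 2: 8 segments, perimeter = 3.0547
Total perimeter = 6.109


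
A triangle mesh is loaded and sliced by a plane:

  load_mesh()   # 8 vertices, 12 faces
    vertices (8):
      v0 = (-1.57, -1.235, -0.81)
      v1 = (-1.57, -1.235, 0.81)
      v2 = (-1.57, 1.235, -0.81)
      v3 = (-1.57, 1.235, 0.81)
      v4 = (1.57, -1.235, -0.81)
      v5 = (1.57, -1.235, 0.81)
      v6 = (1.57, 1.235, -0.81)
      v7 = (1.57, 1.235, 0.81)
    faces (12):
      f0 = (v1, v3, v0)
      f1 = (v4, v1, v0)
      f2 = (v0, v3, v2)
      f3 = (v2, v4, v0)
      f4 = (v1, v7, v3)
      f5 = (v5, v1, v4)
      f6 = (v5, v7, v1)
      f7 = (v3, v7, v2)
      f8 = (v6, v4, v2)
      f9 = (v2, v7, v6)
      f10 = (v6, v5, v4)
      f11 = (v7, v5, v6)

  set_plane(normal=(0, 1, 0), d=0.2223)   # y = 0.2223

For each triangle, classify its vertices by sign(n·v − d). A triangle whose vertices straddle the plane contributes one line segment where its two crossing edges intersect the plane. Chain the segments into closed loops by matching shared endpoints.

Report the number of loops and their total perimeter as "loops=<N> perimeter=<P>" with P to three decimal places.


loops=1 perimeter=9.520

Straddling triangles (8 of 12):
  (v1,v3,v0) [-+-] → (-1.57, 0.2223, 0.81)–(-1.57, 0.2223, 0.1458)  len=0.6642
  (v0,v3,v2) [-++] → (-1.57, 0.2223, 0.1458)–(-1.57, 0.2223, -0.81)  len=0.9558
  (v2,v4,v0) [+--] → (-0.2826, 0.2223, -0.81)–(-1.57, 0.2223, -0.81)  len=1.2874
  (v1,v7,v3) [-++] → (0.2826, 0.2223, 0.81)–(-1.57, 0.2223, 0.81)  len=1.8526
  (v5,v7,v1) [-+-] → (1.57, 0.2223, 0.81)–(0.2826, 0.2223, 0.81)  len=1.2874
  (v6,v4,v2) [+-+] → (1.57, 0.2223, -0.81)–(-0.2826, 0.2223, -0.81)  len=1.8526
  (v6,v5,v4) [+--] → (1.57, 0.2223, -0.1458)–(1.57, 0.2223, -0.81)  len=0.6642
  (v7,v5,v6) [+-+] → (1.57, 0.2223, 0.81)–(1.57, 0.2223, -0.1458)  len=0.9558

Chained into 1 loop(s):
  loop 1: 8 segments, perimeter = 9.5200
Total perimeter = 9.520


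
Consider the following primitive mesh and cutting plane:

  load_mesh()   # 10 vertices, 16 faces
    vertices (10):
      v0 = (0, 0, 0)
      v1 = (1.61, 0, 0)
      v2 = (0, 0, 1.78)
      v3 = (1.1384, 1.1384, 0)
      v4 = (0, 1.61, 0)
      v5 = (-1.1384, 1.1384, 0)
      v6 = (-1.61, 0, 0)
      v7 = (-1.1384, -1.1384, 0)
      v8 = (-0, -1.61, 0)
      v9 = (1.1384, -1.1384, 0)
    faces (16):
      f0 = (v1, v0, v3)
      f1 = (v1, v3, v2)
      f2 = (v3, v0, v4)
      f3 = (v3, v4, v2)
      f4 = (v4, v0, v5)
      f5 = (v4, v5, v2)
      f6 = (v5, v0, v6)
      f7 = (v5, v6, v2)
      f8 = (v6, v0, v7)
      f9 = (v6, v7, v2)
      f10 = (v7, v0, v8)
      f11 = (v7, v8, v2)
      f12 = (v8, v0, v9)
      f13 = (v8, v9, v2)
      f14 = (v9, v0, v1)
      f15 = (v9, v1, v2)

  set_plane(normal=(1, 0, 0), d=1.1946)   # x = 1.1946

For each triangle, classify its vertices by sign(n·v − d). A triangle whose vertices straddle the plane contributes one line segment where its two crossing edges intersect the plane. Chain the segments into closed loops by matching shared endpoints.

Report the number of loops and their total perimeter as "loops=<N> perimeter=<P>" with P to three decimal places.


loops=1 perimeter=4.211

Straddling triangles (4 of 16):
  (v1,v0,v3) [+--] → (1.1946, 0, 0)–(1.1946, 1.00274, 0)  len=1.0027
  (v1,v3,v2) [+--] → (1.1946, 1.00274, 0)–(1.1946, 0, 0.459262)  len=1.1029
  (v9,v0,v1) [--+] → (1.1946, 0, 0)–(1.1946, -1.00274, 0)  len=1.0027
  (v9,v1,v2) [-+-] → (1.1946, -1.00274, 0)–(1.1946, 0, 0.459262)  len=1.1029

Chained into 1 loop(s):
  loop 1: 4 segments, perimeter = 4.2113
Total perimeter = 4.211


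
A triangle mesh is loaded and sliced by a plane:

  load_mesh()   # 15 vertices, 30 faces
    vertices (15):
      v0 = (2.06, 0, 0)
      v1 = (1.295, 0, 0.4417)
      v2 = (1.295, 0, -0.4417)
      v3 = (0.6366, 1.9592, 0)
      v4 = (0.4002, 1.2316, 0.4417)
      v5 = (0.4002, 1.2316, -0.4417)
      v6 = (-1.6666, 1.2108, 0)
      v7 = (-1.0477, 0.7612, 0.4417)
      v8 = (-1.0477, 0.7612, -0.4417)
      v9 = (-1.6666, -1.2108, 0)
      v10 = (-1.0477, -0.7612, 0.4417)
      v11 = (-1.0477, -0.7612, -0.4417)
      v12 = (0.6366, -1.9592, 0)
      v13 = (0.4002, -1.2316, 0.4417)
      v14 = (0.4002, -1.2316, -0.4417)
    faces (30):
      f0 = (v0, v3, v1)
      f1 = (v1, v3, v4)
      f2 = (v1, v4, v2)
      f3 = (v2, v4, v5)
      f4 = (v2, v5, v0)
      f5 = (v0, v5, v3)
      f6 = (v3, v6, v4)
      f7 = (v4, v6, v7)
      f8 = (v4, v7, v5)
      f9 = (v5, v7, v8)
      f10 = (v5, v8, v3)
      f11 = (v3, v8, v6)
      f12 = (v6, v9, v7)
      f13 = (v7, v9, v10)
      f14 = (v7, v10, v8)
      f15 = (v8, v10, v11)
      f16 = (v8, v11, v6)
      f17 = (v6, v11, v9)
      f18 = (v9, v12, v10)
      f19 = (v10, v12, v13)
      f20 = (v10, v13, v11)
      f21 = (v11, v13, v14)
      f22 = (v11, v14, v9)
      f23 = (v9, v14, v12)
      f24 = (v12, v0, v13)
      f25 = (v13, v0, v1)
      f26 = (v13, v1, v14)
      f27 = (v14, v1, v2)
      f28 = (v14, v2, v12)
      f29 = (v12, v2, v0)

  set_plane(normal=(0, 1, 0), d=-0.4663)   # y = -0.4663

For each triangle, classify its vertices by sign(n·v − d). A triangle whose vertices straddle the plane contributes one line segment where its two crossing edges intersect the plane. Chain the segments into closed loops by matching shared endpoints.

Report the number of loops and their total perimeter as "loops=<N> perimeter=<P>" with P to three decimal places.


Straddling triangles (12 of 30):
  (v6,v9,v7) [+-+] → (-1.6666, -0.4663, 0)–(-1.43294, -0.4663, 0.166757)  len=0.2871
  (v7,v9,v10) [+--] → (-1.43294, -0.4663, 0.166757)–(-1.0477, -0.4663, 0.4417)  len=0.4733
  (v7,v10,v8) [+-+] → (-1.0477, -0.4663, 0.4417)–(-1.0477, -0.4663, 0.270579)  len=0.1711
  (v8,v10,v11) [+--] → (-1.0477, -0.4663, 0.270579)–(-1.0477, -0.4663, -0.4417)  len=0.7123
  (v8,v11,v6) [+-+] → (-1.0477, -0.4663, -0.4417)–(-1.14025, -0.4663, -0.375647)  len=0.1137
  (v6,v11,v9) [+--] → (-1.14025, -0.4663, -0.375647)–(-1.6666, -0.4663, 0)  len=0.6466
  (v12,v0,v13) [-+-] → (1.72122, -0.4663, 0)–(1.43158, -0.4663, 0.167233)  len=0.3345
  (v13,v0,v1) [-++] → (1.43158, -0.4663, 0.167233)–(0.956217, -0.4663, 0.4417)  len=0.5489
  (v13,v1,v14) [-+-] → (0.956217, -0.4663, 0.4417)–(0.956217, -0.4663, 0.107233)  len=0.3345
  (v14,v1,v2) [-++] → (0.956217, -0.4663, 0.107233)–(0.956217, -0.4663, -0.4417)  len=0.5489
  (v14,v2,v12) [-+-] → (0.956217, -0.4663, -0.4417)–(1.1383, -0.4663, -0.336573)  len=0.2102
  (v12,v2,v0) [-++] → (1.1383, -0.4663, -0.336573)–(1.72122, -0.4663, 0)  len=0.6731

Chained into 2 loop(s):
  loop 1: 6 segments, perimeter = 2.4041
  loop 2: 6 segments, perimeter = 2.6501
Total perimeter = 5.054

loops=2 perimeter=5.054


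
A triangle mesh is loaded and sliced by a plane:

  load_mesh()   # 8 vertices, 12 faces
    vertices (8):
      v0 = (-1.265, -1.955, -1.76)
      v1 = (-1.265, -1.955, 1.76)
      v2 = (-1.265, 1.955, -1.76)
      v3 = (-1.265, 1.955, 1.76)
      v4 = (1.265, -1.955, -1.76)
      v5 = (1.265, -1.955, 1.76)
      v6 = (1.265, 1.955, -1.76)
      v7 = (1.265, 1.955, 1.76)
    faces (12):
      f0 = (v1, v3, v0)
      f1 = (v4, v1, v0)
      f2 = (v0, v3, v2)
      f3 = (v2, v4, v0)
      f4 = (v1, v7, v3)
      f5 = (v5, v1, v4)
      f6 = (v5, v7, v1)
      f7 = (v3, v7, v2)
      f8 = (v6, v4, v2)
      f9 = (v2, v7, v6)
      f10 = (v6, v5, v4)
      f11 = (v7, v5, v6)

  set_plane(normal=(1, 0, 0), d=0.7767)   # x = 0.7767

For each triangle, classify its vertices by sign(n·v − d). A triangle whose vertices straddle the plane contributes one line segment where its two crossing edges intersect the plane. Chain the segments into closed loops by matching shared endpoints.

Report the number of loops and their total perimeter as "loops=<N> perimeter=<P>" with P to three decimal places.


loops=1 perimeter=14.860

Straddling triangles (8 of 12):
  (v4,v1,v0) [+--] → (0.7767, -1.955, -1.08063)–(0.7767, -1.955, -1.76)  len=0.6794
  (v2,v4,v0) [-+-] → (0.7767, -1.20035, -1.76)–(0.7767, -1.955, -1.76)  len=0.7546
  (v1,v7,v3) [-+-] → (0.7767, 1.20035, 1.76)–(0.7767, 1.955, 1.76)  len=0.7546
  (v5,v1,v4) [+-+] → (0.7767, -1.955, 1.76)–(0.7767, -1.955, -1.08063)  len=2.8406
  (v5,v7,v1) [++-] → (0.7767, 1.20035, 1.76)–(0.7767, -1.955, 1.76)  len=3.1554
  (v3,v7,v2) [-+-] → (0.7767, 1.955, 1.76)–(0.7767, 1.955, 1.08063)  len=0.6794
  (v6,v4,v2) [++-] → (0.7767, -1.20035, -1.76)–(0.7767, 1.955, -1.76)  len=3.1554
  (v2,v7,v6) [-++] → (0.7767, 1.955, 1.08063)–(0.7767, 1.955, -1.76)  len=2.8406

Chained into 1 loop(s):
  loop 1: 8 segments, perimeter = 14.8600
Total perimeter = 14.860


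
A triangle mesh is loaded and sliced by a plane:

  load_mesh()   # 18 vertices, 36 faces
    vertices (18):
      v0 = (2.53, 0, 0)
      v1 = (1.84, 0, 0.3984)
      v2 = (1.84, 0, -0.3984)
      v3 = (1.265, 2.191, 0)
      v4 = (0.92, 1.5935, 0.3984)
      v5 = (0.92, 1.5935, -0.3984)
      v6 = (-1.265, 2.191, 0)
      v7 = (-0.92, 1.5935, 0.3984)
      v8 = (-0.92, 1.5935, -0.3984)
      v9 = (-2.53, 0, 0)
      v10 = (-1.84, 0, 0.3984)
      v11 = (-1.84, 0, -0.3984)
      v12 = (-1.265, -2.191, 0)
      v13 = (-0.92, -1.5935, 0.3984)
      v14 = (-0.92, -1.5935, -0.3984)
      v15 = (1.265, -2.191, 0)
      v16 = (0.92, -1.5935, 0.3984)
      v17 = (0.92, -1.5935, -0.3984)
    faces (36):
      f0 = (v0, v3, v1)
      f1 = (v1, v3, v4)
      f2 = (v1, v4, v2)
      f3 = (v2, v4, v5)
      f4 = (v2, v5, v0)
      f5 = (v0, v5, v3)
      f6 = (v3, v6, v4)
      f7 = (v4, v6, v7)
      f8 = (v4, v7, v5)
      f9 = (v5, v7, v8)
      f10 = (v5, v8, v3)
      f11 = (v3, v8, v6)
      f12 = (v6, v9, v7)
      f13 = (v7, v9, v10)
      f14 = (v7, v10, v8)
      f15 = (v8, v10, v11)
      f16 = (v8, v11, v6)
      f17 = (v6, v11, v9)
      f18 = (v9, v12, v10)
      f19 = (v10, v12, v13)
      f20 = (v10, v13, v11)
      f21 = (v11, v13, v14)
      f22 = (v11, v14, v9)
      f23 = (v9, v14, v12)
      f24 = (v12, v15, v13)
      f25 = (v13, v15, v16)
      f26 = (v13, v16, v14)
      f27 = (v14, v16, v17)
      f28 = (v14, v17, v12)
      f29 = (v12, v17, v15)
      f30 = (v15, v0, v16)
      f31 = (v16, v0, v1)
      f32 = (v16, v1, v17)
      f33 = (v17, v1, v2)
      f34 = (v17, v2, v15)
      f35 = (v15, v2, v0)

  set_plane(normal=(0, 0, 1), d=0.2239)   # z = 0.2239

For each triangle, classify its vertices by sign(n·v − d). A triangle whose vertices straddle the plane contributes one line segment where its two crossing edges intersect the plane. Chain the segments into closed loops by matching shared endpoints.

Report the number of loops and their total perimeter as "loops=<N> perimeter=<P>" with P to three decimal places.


Straddling triangles (24 of 36):
  (v0,v3,v1) [--+] → (1.58815, 0.959662, 0.2239)–(2.14222, 0, 0.2239)  len=1.1081
  (v1,v3,v4) [+-+] → (1.58815, 0.959662, 0.2239)–(1.07111, 1.85521, 0.2239)  len=1.0341
  (v1,v4,v2) [++-] → (1.12148, 1.24452, 0.2239)–(1.84, 0, 0.2239)  len=1.4370
  (v2,v4,v5) [-+-] → (1.12148, 1.24452, 0.2239)–(0.92, 1.5935, 0.2239)  len=0.4030
  (v3,v6,v4) [--+] → (-0.0370344, 1.85521, 0.2239)–(1.07111, 1.85521, 0.2239)  len=1.1081
  (v4,v6,v7) [+-+] → (-0.0370344, 1.85521, 0.2239)–(-1.07111, 1.85521, 0.2239)  len=1.0341
  (v4,v7,v5) [++-] → (-0.517038, 1.5935, 0.2239)–(0.92, 1.5935, 0.2239)  len=1.4370
  (v5,v7,v8) [-+-] → (-0.517038, 1.5935, 0.2239)–(-0.92, 1.5935, 0.2239)  len=0.4030
  (v6,v9,v7) [--+] → (-1.62518, 0.895544, 0.2239)–(-1.07111, 1.85521, 0.2239)  len=1.1081
  (v7,v9,v10) [+-+] → (-1.62518, 0.895544, 0.2239)–(-2.14222, 0, 0.2239)  len=1.0341
  (v7,v10,v8) [++-] → (-1.63852, 0.348978, 0.2239)–(-0.92, 1.5935, 0.2239)  len=1.4370
  (v8,v10,v11) [-+-] → (-1.63852, 0.348978, 0.2239)–(-1.84, 0, 0.2239)  len=0.4030
  (v9,v12,v10) [--+] → (-1.58815, -0.959662, 0.2239)–(-2.14222, 0, 0.2239)  len=1.1081
  (v10,v12,v13) [+-+] → (-1.58815, -0.959662, 0.2239)–(-1.07111, -1.85521, 0.2239)  len=1.0341
  (v10,v13,v11) [++-] → (-1.12148, -1.24452, 0.2239)–(-1.84, 0, 0.2239)  len=1.4370
  (v11,v13,v14) [-+-] → (-1.12148, -1.24452, 0.2239)–(-0.92, -1.5935, 0.2239)  len=0.4030
  (v12,v15,v13) [--+] → (0.0370344, -1.85521, 0.2239)–(-1.07111, -1.85521, 0.2239)  len=1.1081
  (v13,v15,v16) [+-+] → (0.0370344, -1.85521, 0.2239)–(1.07111, -1.85521, 0.2239)  len=1.0341
  (v13,v16,v14) [++-] → (0.517038, -1.5935, 0.2239)–(-0.92, -1.5935, 0.2239)  len=1.4370
  (v14,v16,v17) [-+-] → (0.517038, -1.5935, 0.2239)–(0.92, -1.5935, 0.2239)  len=0.4030
  (v15,v0,v16) [--+] → (1.62518, -0.895544, 0.2239)–(1.07111, -1.85521, 0.2239)  len=1.1081
  (v16,v0,v1) [+-+] → (1.62518, -0.895544, 0.2239)–(2.14222, 0, 0.2239)  len=1.0341
  (v16,v1,v17) [++-] → (1.63852, -0.348978, 0.2239)–(0.92, -1.5935, 0.2239)  len=1.4370
  (v17,v1,v2) [-+-] → (1.63852, -0.348978, 0.2239)–(1.84, 0, 0.2239)  len=0.4030

Chained into 2 loop(s):
  loop 1: 12 segments, perimeter = 12.8533
  loop 2: 12 segments, perimeter = 11.0400
Total perimeter = 23.893

loops=2 perimeter=23.893


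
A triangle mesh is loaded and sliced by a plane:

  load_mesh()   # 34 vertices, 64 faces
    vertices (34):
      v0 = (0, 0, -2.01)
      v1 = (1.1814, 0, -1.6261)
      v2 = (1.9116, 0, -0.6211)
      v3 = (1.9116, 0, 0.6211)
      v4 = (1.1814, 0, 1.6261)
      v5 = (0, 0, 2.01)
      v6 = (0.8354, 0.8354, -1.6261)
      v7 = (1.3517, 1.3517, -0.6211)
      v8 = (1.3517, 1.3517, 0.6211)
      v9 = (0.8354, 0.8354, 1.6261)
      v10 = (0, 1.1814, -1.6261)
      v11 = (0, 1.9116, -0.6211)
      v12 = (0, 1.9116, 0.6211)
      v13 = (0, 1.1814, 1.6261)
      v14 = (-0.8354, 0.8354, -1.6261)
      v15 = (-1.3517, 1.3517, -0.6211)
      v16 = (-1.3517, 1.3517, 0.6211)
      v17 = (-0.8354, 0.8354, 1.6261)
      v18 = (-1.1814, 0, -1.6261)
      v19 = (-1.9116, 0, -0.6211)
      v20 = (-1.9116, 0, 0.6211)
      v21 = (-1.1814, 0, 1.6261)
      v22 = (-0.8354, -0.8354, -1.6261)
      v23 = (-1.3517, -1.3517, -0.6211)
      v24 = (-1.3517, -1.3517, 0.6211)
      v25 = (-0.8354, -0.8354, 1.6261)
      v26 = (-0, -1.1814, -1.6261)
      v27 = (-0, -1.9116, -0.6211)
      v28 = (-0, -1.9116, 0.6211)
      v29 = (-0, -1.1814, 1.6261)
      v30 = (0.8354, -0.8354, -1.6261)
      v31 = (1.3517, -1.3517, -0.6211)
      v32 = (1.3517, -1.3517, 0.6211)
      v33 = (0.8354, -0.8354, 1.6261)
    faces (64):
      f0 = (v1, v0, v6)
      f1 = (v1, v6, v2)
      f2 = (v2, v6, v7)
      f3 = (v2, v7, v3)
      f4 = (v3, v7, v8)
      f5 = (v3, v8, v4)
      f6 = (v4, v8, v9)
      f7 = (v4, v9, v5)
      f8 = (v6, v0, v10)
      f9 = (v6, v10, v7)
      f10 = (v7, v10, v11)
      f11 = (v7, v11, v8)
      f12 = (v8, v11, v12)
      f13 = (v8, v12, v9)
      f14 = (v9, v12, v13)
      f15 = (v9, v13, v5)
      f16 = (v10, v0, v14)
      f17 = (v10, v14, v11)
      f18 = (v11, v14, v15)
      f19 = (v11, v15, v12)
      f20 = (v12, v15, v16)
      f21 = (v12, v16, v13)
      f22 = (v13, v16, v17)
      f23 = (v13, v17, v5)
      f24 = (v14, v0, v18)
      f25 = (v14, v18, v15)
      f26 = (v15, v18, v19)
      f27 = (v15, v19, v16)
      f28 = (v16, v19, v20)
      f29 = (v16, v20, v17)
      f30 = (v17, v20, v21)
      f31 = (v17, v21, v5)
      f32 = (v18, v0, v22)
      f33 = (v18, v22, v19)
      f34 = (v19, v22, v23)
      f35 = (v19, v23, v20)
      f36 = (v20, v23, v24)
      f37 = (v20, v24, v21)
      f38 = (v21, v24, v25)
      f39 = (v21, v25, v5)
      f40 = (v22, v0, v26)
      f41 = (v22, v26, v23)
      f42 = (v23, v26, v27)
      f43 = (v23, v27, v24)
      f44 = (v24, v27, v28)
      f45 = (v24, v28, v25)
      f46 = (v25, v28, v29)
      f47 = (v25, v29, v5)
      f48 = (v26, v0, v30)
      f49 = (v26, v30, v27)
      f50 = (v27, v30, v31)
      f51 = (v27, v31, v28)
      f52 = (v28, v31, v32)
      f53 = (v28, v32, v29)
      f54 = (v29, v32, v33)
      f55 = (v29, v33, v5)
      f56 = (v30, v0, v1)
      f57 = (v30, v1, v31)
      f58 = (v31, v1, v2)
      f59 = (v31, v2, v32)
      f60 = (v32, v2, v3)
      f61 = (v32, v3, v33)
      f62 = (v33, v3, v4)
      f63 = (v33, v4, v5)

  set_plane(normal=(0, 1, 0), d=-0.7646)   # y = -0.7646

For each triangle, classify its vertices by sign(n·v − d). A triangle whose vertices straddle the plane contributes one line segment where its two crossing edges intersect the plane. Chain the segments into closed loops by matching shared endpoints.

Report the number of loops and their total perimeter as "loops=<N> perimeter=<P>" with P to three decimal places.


loops=1 perimeter=10.960

Straddling triangles (20 of 64):
  (v18,v0,v22) [++-] → (-0.7646, -0.7646, -1.65864)–(-0.864723, -0.7646, -1.6261)  len=0.1053
  (v18,v22,v19) [+-+] → (-0.864723, -0.7646, -1.6261)–(-0.926608, -0.7646, -1.54093)  len=0.1053
  (v19,v22,v23) [+--] → (-0.926608, -0.7646, -1.54093)–(-1.59489, -0.7646, -0.6211)  len=1.1370
  (v19,v23,v20) [+-+] → (-1.59489, -0.7646, -0.6211)–(-1.59489, -0.7646, -0.0815604)  len=0.5395
  (v20,v23,v24) [+--] → (-1.59489, -0.7646, -0.0815604)–(-1.59489, -0.7646, 0.6211)  len=0.7027
  (v20,v24,v21) [+-+] → (-1.59489, -0.7646, 0.6211)–(-1.27773, -0.7646, 1.05761)  len=0.5396
  (v21,v24,v25) [+--] → (-1.27773, -0.7646, 1.05761)–(-0.864723, -0.7646, 1.6261)  len=0.7027
  (v21,v25,v5) [+-+] → (-0.864723, -0.7646, 1.6261)–(-0.7646, -0.7646, 1.65864)  len=0.1053
  (v22,v0,v26) [-+-] → (-0.7646, -0.7646, -1.65864)–(0, -0.7646, -1.76154)  len=0.7715
  (v25,v29,v5) [--+] → (0, -0.7646, 1.76154)–(-0.7646, -0.7646, 1.65864)  len=0.7715
  (v26,v0,v30) [-+-] → (0, -0.7646, -1.76154)–(0.7646, -0.7646, -1.65864)  len=0.7715
  (v29,v33,v5) [--+] → (0.7646, -0.7646, 1.65864)–(0, -0.7646, 1.76154)  len=0.7715
  (v30,v0,v1) [-++] → (0.7646, -0.7646, -1.65864)–(0.864723, -0.7646, -1.6261)  len=0.1053
  (v30,v1,v31) [-+-] → (0.864723, -0.7646, -1.6261)–(1.27773, -0.7646, -1.05761)  len=0.7027
  (v31,v1,v2) [-++] → (1.27773, -0.7646, -1.05761)–(1.59489, -0.7646, -0.6211)  len=0.5396
  (v31,v2,v32) [-+-] → (1.59489, -0.7646, -0.6211)–(1.59489, -0.7646, 0.0815604)  len=0.7027
  (v32,v2,v3) [-++] → (1.59489, -0.7646, 0.0815604)–(1.59489, -0.7646, 0.6211)  len=0.5395
  (v32,v3,v33) [-+-] → (1.59489, -0.7646, 0.6211)–(0.926608, -0.7646, 1.54093)  len=1.1370
  (v33,v3,v4) [-++] → (0.926608, -0.7646, 1.54093)–(0.864723, -0.7646, 1.6261)  len=0.1053
  (v33,v4,v5) [-++] → (0.864723, -0.7646, 1.6261)–(0.7646, -0.7646, 1.65864)  len=0.1053

Chained into 1 loop(s):
  loop 1: 20 segments, perimeter = 10.9605
Total perimeter = 10.960


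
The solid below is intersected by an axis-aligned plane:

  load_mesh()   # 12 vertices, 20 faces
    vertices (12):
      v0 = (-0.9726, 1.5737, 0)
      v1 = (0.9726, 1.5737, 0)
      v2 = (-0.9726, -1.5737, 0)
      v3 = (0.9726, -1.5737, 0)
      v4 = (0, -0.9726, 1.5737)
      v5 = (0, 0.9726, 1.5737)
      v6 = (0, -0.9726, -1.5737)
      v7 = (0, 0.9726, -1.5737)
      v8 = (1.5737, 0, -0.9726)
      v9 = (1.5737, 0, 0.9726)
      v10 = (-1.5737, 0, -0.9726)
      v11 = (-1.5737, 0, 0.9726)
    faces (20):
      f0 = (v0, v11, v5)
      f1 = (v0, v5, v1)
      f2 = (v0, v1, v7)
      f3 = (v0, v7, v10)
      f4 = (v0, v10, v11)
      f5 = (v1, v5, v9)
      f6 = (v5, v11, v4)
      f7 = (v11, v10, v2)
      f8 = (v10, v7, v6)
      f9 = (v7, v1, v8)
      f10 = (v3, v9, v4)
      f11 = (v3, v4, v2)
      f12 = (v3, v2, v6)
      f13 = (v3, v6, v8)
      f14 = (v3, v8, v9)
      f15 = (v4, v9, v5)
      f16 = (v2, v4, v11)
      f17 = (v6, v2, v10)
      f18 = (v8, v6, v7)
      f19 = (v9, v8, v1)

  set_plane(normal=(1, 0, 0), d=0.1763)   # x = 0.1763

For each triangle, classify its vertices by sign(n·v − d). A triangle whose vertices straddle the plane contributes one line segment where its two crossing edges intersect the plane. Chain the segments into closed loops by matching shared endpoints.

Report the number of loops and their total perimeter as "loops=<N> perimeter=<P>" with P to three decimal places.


Straddling triangles (10 of 20):
  (v0,v5,v1) [--+] → (0.1763, 1.08156, 1.28844)–(0.1763, 1.5737, 0)  len=1.3792
  (v0,v1,v7) [-+-] → (0.1763, 1.5737, 0)–(0.1763, 1.08156, -1.28844)  len=1.3792
  (v1,v5,v9) [+-+] → (0.1763, 1.08156, 1.28844)–(0.1763, 0.863641, 1.50636)  len=0.3082
  (v7,v1,v8) [-++] → (0.1763, 1.08156, -1.28844)–(0.1763, 0.863641, -1.50636)  len=0.3082
  (v3,v9,v4) [++-] → (0.1763, -0.863641, 1.50636)–(0.1763, -1.08156, 1.28844)  len=0.3082
  (v3,v4,v2) [+--] → (0.1763, -1.08156, 1.28844)–(0.1763, -1.5737, 0)  len=1.3792
  (v3,v2,v6) [+--] → (0.1763, -1.5737, 0)–(0.1763, -1.08156, -1.28844)  len=1.3792
  (v3,v6,v8) [+-+] → (0.1763, -1.08156, -1.28844)–(0.1763, -0.863641, -1.50636)  len=0.3082
  (v4,v9,v5) [-+-] → (0.1763, -0.863641, 1.50636)–(0.1763, 0.863641, 1.50636)  len=1.7273
  (v8,v6,v7) [+--] → (0.1763, -0.863641, -1.50636)–(0.1763, 0.863641, -1.50636)  len=1.7273

Chained into 1 loop(s):
  loop 1: 10 segments, perimeter = 10.2042
Total perimeter = 10.204

loops=1 perimeter=10.204


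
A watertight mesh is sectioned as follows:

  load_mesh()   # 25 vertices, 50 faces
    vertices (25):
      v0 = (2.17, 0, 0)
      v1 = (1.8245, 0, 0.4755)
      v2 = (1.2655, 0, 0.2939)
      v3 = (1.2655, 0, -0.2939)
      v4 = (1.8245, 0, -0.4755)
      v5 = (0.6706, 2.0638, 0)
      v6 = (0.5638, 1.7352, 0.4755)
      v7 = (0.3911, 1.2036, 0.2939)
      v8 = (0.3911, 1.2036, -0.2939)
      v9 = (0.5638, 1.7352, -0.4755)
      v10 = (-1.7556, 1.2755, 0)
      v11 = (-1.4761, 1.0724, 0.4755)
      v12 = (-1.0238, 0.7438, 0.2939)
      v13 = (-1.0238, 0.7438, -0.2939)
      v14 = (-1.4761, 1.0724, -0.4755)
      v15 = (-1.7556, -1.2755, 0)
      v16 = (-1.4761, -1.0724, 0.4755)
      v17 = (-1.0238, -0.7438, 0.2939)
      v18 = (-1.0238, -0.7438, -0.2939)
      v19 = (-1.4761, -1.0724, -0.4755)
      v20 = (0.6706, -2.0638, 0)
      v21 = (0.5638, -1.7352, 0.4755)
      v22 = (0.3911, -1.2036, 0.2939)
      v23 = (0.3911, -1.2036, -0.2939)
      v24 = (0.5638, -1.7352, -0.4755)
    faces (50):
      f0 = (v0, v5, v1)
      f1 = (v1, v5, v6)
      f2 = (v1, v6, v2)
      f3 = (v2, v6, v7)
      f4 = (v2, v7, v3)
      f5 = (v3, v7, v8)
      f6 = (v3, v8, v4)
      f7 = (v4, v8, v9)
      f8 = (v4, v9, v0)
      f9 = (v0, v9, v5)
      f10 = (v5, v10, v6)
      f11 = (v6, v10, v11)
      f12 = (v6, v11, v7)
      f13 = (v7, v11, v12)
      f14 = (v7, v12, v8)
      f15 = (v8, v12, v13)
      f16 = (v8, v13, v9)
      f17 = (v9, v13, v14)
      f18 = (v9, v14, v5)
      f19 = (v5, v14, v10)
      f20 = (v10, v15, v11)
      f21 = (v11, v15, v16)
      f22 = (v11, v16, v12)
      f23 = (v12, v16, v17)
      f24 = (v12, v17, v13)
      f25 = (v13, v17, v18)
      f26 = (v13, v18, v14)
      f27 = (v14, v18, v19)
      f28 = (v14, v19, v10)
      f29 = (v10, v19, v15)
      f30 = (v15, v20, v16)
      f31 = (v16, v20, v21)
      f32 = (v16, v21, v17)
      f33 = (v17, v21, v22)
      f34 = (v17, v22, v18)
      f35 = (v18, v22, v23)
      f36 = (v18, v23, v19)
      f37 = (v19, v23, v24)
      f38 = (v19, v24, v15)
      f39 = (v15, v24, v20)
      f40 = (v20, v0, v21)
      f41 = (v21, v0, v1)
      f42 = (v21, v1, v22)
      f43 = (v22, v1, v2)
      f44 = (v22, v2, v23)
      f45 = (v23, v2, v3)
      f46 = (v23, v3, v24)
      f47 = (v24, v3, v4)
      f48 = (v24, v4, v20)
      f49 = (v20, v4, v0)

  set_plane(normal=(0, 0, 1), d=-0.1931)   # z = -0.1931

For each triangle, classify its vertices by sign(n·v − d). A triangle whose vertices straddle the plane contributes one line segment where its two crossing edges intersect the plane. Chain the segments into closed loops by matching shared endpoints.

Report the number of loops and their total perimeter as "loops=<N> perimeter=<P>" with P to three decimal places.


loops=2 perimeter=19.369

Straddling triangles (20 of 50):
  (v2,v7,v3) [++-] → (1.11555, 0.206402, -0.1931)–(1.2655, 0, -0.1931)  len=0.2551
  (v3,v7,v8) [-+-] → (1.11555, 0.206402, -0.1931)–(0.3911, 1.2036, -0.1931)  len=1.2326
  (v4,v9,v0) [--+] → (1.51772, 0.704663, -0.1931)–(2.02969, 0, -0.1931)  len=0.8710
  (v0,v9,v5) [+-+] → (1.51772, 0.704663, -0.1931)–(0.627229, 1.93036, -0.1931)  len=1.5150
  (v7,v12,v8) [++-] → (0.148463, 1.12475, -0.1931)–(0.3911, 1.2036, -0.1931)  len=0.2551
  (v8,v12,v13) [-+-] → (0.148463, 1.12475, -0.1931)–(-1.0238, 0.7438, -0.1931)  len=1.2326
  (v9,v14,v5) [--+] → (-0.201172, 1.66119, -0.1931)–(0.627229, 1.93036, -0.1931)  len=0.8710
  (v5,v14,v10) [+-+] → (-0.201172, 1.66119, -0.1931)–(-1.6421, 1.19302, -0.1931)  len=1.5151
  (v12,v17,v13) [++-] → (-1.0238, 0.488696, -0.1931)–(-1.0238, 0.7438, -0.1931)  len=0.2551
  (v13,v17,v18) [-+-] → (-1.0238, 0.488696, -0.1931)–(-1.0238, -0.7438, -0.1931)  len=1.2325
  (v14,v19,v10) [--+] → (-1.6421, 0.322021, -0.1931)–(-1.6421, 1.19302, -0.1931)  len=0.8710
  (v10,v19,v15) [+-+] → (-1.6421, 0.322021, -0.1931)–(-1.6421, -1.19302, -0.1931)  len=1.5150
  (v17,v22,v18) [++-] → (-0.781163, -0.82265, -0.1931)–(-1.0238, -0.7438, -0.1931)  len=0.2551
  (v18,v22,v23) [-+-] → (-0.781163, -0.82265, -0.1931)–(0.3911, -1.2036, -0.1931)  len=1.2326
  (v19,v24,v15) [--+] → (-0.813694, -1.46218, -0.1931)–(-1.6421, -1.19302, -0.1931)  len=0.8710
  (v15,v24,v20) [+-+] → (-0.813694, -1.46218, -0.1931)–(0.627229, -1.93036, -0.1931)  len=1.5151
  (v22,v2,v23) [++-] → (0.541048, -0.997198, -0.1931)–(0.3911, -1.2036, -0.1931)  len=0.2551
  (v23,v2,v3) [-+-] → (0.541048, -0.997198, -0.1931)–(1.2655, 0, -0.1931)  len=1.2326
  (v24,v4,v20) [--+] → (1.1392, -1.22569, -0.1931)–(0.627229, -1.93036, -0.1931)  len=0.8710
  (v20,v4,v0) [+-+] → (1.1392, -1.22569, -0.1931)–(2.02969, 0, -0.1931)  len=1.5150

Chained into 2 loop(s):
  loop 1: 10 segments, perimeter = 7.4385
  loop 2: 10 segments, perimeter = 11.9303
Total perimeter = 19.369


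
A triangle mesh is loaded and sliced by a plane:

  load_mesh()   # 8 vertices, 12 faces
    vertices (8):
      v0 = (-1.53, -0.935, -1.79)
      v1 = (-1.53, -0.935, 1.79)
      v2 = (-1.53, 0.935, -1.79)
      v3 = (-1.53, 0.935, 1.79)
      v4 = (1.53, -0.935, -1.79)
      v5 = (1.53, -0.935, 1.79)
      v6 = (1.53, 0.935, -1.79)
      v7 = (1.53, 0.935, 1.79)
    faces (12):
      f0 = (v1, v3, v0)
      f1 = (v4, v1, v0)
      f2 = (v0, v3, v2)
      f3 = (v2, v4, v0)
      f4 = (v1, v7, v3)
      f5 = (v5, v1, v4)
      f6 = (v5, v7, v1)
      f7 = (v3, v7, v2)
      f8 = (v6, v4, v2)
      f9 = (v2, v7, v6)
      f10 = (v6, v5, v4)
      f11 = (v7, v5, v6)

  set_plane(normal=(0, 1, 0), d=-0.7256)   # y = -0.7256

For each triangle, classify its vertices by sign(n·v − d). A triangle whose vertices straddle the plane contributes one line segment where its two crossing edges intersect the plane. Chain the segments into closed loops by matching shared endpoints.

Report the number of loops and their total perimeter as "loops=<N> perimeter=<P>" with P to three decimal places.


Straddling triangles (8 of 12):
  (v1,v3,v0) [-+-] → (-1.53, -0.7256, 1.79)–(-1.53, -0.7256, -1.38912)  len=3.1791
  (v0,v3,v2) [-++] → (-1.53, -0.7256, -1.38912)–(-1.53, -0.7256, -1.79)  len=0.4009
  (v2,v4,v0) [+--] → (1.18735, -0.7256, -1.79)–(-1.53, -0.7256, -1.79)  len=2.7173
  (v1,v7,v3) [-++] → (-1.18735, -0.7256, 1.79)–(-1.53, -0.7256, 1.79)  len=0.3427
  (v5,v7,v1) [-+-] → (1.53, -0.7256, 1.79)–(-1.18735, -0.7256, 1.79)  len=2.7173
  (v6,v4,v2) [+-+] → (1.53, -0.7256, -1.79)–(1.18735, -0.7256, -1.79)  len=0.3427
  (v6,v5,v4) [+--] → (1.53, -0.7256, 1.38912)–(1.53, -0.7256, -1.79)  len=3.1791
  (v7,v5,v6) [+-+] → (1.53, -0.7256, 1.79)–(1.53, -0.7256, 1.38912)  len=0.4009

Chained into 1 loop(s):
  loop 1: 8 segments, perimeter = 13.2800
Total perimeter = 13.280

loops=1 perimeter=13.280
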